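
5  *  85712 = 428560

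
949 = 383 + 566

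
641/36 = 17 + 29/36=17.81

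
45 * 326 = 14670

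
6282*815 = 5119830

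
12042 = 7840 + 4202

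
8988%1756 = 208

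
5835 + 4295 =10130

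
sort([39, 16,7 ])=[7, 16, 39]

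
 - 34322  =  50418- 84740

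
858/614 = 429/307=1.40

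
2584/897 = 2584/897 = 2.88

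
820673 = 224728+595945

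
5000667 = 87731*57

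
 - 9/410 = -9/410 = - 0.02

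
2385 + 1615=4000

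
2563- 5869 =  - 3306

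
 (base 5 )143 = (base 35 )1d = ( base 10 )48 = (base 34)1E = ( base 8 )60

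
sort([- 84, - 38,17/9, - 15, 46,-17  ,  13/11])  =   [ - 84, - 38, - 17 , - 15,13/11, 17/9, 46 ]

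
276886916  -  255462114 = 21424802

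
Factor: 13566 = 2^1 * 3^1 * 7^1*17^1 * 19^1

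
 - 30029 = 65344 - 95373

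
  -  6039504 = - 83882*72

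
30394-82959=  - 52565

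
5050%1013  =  998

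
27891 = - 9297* ( - 3 )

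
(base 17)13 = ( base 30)k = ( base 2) 10100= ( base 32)K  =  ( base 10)20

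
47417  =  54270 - 6853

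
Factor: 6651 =3^2*739^1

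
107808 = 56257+51551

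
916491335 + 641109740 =1557601075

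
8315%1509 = 770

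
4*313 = 1252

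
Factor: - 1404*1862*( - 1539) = 4023327672= 2^3*3^7 * 7^2*13^1 * 19^2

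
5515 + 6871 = 12386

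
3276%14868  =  3276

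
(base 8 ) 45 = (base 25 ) 1C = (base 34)13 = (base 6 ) 101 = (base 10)37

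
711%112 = 39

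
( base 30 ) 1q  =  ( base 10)56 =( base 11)51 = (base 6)132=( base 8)70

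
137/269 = 137/269=0.51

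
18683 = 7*2669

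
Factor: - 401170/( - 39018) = 28655/2787 = 3^( - 1 )*5^1*11^1 *521^1*929^( - 1 ) 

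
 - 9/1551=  - 1 + 514/517 = - 0.01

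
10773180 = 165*65292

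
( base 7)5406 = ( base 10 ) 1917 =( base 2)11101111101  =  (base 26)2LJ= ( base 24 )37L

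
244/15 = 244/15=16.27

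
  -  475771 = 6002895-6478666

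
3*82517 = 247551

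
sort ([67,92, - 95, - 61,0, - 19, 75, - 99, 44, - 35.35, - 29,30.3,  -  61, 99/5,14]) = [ - 99, - 95, - 61,  -  61, - 35.35, - 29, - 19,0, 14, 99/5, 30.3, 44, 67,75, 92 ] 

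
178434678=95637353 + 82797325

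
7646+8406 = 16052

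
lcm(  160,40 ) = 160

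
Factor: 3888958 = 2^1 * 19^1 * 29^1 * 3529^1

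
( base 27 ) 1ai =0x3f9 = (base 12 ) 709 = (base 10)1017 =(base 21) 269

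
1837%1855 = 1837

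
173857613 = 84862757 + 88994856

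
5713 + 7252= 12965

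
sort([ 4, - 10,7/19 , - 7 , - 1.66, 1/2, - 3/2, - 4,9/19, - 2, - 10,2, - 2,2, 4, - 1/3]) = [ - 10, - 10,-7, -4, - 2, - 2, - 1.66,-3/2, - 1/3,7/19,  9/19, 1/2, 2, 2, 4,4]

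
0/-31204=0/1 = -0.00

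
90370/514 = 175 + 210/257 = 175.82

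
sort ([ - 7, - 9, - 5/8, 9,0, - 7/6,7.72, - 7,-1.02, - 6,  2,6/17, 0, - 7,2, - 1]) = [-9 , - 7, - 7,  -  7, - 6 , - 7/6, - 1.02 , - 1, - 5/8,0 , 0, 6/17,  2 , 2,7.72 , 9]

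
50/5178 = 25/2589 = 0.01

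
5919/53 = 111+36/53 = 111.68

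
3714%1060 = 534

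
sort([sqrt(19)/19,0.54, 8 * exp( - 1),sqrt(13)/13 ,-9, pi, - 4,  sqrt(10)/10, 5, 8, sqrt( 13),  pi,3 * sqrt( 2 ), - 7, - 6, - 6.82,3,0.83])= [ - 9, -7, - 6.82, - 6, - 4 , sqrt (19 ) /19,  sqrt ( 13 )/13,sqrt ( 10) /10,  0.54, 0.83, 8*exp( - 1 ), 3  ,  pi, pi,sqrt( 13 ),3*sqrt( 2),5, 8 ] 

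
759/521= 1+238/521= 1.46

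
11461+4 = 11465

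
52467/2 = 52467/2 = 26233.50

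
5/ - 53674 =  - 5/53674=- 0.00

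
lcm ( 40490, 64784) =323920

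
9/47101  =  9/47101 = 0.00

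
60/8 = 15/2 = 7.50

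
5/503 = 5/503 = 0.01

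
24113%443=191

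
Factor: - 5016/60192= -2^(  -  2) * 3^(-1 ) = -1/12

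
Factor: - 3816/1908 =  - 2^1 =- 2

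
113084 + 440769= 553853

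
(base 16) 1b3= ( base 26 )gj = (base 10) 435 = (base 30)EF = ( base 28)ff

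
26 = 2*13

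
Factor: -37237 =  - 23^1 * 1619^1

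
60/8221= 60/8221 = 0.01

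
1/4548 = 1/4548 = 0.00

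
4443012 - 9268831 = -4825819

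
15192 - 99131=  - 83939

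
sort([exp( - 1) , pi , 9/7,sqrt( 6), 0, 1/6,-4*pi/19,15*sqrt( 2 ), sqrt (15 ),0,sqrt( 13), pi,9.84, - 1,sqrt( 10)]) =[ - 1, - 4*pi/19,0,  0 , 1/6,exp (-1), 9/7, sqrt ( 6),pi, pi,sqrt (10),sqrt( 13),sqrt(  15 ), 9.84, 15*sqrt( 2)]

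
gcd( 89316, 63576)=36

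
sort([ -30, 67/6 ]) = [-30, 67/6] 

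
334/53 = 334/53 = 6.30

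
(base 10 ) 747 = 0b1011101011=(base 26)12j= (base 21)1EC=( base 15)34C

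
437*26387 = 11531119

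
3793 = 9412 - 5619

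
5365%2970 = 2395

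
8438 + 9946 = 18384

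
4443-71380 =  - 66937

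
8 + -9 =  - 1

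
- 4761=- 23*207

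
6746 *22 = 148412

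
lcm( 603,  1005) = 3015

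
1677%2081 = 1677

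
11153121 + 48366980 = 59520101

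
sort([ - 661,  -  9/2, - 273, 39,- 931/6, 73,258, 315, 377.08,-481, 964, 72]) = [  -  661,-481, - 273, - 931/6, - 9/2, 39,72,73,258 , 315, 377.08,964]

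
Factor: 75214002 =2^1 *3^1*23^1*545029^1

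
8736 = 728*12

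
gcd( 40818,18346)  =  2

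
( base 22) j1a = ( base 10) 9228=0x240c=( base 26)DGO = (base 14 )3512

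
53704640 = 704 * 76285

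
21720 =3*7240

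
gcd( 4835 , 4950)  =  5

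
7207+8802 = 16009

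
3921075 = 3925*999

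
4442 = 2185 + 2257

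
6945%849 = 153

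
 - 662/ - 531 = 662/531 = 1.25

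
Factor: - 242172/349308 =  - 217/313=-  7^1*31^1 * 313^( - 1)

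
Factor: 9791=9791^1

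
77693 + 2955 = 80648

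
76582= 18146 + 58436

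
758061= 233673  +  524388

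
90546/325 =90546/325 = 278.60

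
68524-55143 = 13381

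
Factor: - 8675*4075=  - 35350625 = -5^4*163^1*347^1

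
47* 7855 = 369185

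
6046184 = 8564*706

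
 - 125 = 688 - 813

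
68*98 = 6664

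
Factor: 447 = 3^1*149^1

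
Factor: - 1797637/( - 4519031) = 11^(-1)*109^(-1)*3769^(-1)*1797637^1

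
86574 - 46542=40032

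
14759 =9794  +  4965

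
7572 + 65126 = 72698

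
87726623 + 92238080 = 179964703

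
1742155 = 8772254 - 7030099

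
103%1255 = 103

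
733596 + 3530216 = 4263812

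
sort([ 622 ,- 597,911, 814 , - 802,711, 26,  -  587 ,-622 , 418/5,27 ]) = [ - 802, - 622,-597 , - 587,26, 27 , 418/5,  622, 711,814, 911]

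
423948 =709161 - 285213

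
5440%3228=2212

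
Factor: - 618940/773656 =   -  2^( - 1 )*5^1*7^1* 13^( - 1 )*43^ ( - 1)*173^( - 1 )*4421^1 =- 154735/193414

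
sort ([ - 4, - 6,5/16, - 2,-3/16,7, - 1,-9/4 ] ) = [-6, - 4, -9/4,-2,  -  1, - 3/16,5/16 , 7 ] 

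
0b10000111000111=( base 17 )1cfb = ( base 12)5007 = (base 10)8647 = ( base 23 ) g7m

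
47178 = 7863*6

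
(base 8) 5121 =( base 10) 2641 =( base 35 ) 25G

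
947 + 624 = 1571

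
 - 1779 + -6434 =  - 8213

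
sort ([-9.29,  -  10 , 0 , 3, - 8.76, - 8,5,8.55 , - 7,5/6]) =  [  -  10,- 9.29,-8.76, -8,-7,  0,  5/6,3,5 , 8.55 ]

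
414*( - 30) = -12420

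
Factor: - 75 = -3^1*5^2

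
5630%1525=1055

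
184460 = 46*4010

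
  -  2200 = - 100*22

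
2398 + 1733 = 4131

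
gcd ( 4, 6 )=2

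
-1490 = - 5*298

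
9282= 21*442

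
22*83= 1826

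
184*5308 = 976672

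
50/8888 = 25/4444=   0.01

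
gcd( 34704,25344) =144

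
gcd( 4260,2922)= 6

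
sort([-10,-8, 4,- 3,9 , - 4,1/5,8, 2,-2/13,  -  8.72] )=[ -10, - 8.72, - 8, - 4 , -3, - 2/13,  1/5,2,4,8,9 ] 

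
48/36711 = 16/12237 = 0.00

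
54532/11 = 54532/11=4957.45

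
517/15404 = 517/15404 =0.03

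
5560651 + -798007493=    - 792446842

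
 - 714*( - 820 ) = 585480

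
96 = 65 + 31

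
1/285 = 1/285 = 0.00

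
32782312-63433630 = - 30651318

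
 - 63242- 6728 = -69970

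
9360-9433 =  - 73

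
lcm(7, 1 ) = 7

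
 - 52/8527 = - 52/8527 = - 0.01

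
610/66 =305/33 = 9.24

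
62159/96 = 62159/96 = 647.49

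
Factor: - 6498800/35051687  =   - 590800/3186517 = - 2^4*5^2*7^1*211^1*3186517^ (-1 )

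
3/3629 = 3/3629 = 0.00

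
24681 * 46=1135326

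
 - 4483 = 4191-8674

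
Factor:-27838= - 2^1*31^1*449^1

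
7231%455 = 406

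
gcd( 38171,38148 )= 1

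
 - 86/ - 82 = 1+2/41 = 1.05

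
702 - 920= - 218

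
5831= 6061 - 230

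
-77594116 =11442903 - 89037019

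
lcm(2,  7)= 14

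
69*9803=676407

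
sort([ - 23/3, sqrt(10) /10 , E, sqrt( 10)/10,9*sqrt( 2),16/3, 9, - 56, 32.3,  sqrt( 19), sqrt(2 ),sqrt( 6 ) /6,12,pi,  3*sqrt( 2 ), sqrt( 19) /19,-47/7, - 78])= [ - 78, - 56, - 23/3,  -  47/7, sqrt( 19)/19,  sqrt(  10)/10,sqrt ( 10 )/10, sqrt( 6)/6, sqrt( 2),  E, pi, 3*sqrt( 2), sqrt( 19) , 16/3,9 , 12,9*sqrt( 2), 32.3]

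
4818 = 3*1606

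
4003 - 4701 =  - 698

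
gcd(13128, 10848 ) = 24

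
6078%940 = 438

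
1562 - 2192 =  - 630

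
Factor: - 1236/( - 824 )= 2^( - 1)*3^1 = 3/2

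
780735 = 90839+689896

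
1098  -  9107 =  - 8009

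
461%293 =168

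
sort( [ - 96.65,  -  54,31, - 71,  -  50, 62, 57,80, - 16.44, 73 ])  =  [ - 96.65,  -  71, - 54,-50, - 16.44 , 31, 57,62, 73,80]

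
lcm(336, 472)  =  19824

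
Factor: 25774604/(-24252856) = - 6443651/6063214 = -2^( - 1 )*23^( - 1)*89^( - 1)*1481^(  -  1)*2003^1*3217^1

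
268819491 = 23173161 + 245646330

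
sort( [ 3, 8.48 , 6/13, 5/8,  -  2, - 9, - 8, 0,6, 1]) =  [ -9, - 8, - 2,  0,  6/13,5/8, 1,3, 6, 8.48] 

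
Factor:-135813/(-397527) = 13^ ( - 1 )*17^1*2663^1*10193^( - 1)=45271/132509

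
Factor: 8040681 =3^3*11^1*27073^1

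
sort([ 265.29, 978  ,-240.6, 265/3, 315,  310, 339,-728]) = [ - 728, - 240.6, 265/3, 265.29, 310, 315, 339, 978 ] 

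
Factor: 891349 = 891349^1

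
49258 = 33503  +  15755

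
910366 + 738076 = 1648442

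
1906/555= 1906/555= 3.43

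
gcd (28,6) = 2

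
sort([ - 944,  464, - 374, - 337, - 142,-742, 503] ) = [  -  944, - 742,-374, -337,- 142, 464, 503 ] 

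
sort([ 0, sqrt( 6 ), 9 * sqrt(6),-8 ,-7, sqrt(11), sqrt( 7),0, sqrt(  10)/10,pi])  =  [-8,- 7,0, 0, sqrt( 10) /10, sqrt (6), sqrt( 7 ),pi, sqrt( 11),9*sqrt(6 )]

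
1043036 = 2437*428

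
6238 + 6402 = 12640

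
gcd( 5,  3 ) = 1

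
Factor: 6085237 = 1907^1*3191^1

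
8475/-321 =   -  27 + 64/107 = -26.40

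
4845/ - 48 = - 1615/16 = - 100.94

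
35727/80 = 35727/80   =  446.59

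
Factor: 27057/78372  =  2^( - 2)*3^( - 1) * 7^( - 1 )*29^1  =  29/84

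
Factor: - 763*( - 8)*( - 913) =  - 5572952= - 2^3*7^1 *11^1*83^1*109^1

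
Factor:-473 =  - 11^1* 43^1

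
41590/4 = 10397 + 1/2= 10397.50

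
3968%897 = 380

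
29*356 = 10324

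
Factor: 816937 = 11^1*23^1*3229^1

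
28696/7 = 28696/7 = 4099.43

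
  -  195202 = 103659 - 298861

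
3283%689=527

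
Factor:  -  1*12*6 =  - 2^3*3^2  =  - 72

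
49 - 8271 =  - 8222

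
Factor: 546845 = 5^1*13^1 * 47^1 * 179^1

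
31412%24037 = 7375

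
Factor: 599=599^1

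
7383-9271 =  - 1888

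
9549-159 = 9390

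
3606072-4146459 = -540387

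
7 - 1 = 6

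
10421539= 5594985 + 4826554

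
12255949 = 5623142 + 6632807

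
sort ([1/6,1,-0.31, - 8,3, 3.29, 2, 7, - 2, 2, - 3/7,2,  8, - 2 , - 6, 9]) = [ - 8, - 6, - 2,-2, - 3/7, - 0.31,1/6,1, 2, 2, 2, 3, 3.29, 7, 8,9]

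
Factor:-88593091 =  - 743^1 * 119237^1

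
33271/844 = 33271/844 = 39.42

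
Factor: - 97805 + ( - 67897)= - 2^1*3^1 *27617^1= - 165702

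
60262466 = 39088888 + 21173578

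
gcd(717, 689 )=1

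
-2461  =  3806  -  6267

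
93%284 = 93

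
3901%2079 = 1822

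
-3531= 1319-4850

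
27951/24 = 1164  +  5/8 = 1164.62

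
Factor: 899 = 29^1* 31^1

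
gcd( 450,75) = 75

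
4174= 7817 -3643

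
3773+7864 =11637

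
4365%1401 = 162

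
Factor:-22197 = -3^1* 7^2*151^1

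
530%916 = 530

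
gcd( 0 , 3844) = 3844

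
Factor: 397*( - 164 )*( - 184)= 2^5*23^1*41^1*397^1= 11979872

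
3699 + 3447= 7146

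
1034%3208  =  1034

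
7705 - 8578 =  - 873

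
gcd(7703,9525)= 1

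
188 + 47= 235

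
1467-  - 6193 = 7660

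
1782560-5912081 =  - 4129521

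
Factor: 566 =2^1*283^1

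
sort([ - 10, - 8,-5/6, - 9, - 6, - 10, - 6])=[ - 10, - 10, - 9 , - 8,-6, - 6, - 5/6]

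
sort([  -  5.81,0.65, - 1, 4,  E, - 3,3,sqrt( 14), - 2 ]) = [ - 5.81, - 3, - 2, - 1,0.65,E,3,sqrt ( 14) , 4 ]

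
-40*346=-13840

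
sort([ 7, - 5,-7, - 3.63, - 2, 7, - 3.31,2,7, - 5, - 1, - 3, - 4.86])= [ - 7, - 5 ,-5,  -  4.86, - 3.63, - 3.31, - 3 , - 2, - 1,2,7,7 , 7]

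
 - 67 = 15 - 82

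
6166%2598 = 970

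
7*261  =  1827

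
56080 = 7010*8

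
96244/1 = 96244 = 96244.00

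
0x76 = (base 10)118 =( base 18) 6A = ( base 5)433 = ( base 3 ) 11101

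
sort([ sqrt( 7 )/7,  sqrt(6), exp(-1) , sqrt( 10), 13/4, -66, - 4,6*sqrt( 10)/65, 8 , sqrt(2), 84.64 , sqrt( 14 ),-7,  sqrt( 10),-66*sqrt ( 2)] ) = [ - 66*sqrt (2 ),- 66,-7, - 4,  6*sqrt( 10) /65, exp(-1 ), sqrt( 7) /7, sqrt(2 ),sqrt(6),sqrt(10), sqrt( 10),13/4, sqrt( 14), 8,  84.64] 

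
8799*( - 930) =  - 8183070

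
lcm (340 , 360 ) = 6120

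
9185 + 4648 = 13833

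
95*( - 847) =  - 80465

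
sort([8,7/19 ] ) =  [ 7/19,8 ]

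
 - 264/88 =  - 3 = - 3.00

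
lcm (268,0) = 0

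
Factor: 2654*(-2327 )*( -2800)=2^5 * 5^2*7^1*13^1*179^1*1327^1 = 17292402400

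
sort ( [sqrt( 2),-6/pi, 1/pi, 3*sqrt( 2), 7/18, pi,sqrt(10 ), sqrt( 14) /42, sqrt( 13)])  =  [ - 6/pi , sqrt( 14)/42 , 1/pi,7/18,sqrt( 2),pi,sqrt (10),sqrt( 13),  3*sqrt( 2)]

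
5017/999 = 5017/999 = 5.02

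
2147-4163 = -2016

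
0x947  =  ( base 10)2375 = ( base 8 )4507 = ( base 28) 30N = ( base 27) 36Q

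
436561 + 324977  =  761538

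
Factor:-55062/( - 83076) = 57/86= 2^( -1)*3^1*19^1*43^( - 1 )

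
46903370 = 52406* 895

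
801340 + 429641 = 1230981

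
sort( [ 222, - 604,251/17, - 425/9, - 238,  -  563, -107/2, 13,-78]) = [ - 604, - 563, - 238 , - 78, - 107/2, - 425/9, 13,251/17,  222]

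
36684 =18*2038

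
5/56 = 5/56 = 0.09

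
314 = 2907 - 2593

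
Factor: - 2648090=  - 2^1*5^1 *17^1*37^1*421^1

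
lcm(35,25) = 175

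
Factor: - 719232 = -2^7*3^1  *  1873^1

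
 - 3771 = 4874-8645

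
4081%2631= 1450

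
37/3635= 37/3635 = 0.01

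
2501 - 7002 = - 4501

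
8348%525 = 473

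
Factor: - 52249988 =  - 2^2*7^1*43^1*43397^1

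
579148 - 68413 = 510735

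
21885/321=68 + 19/107= 68.18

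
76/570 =2/15 = 0.13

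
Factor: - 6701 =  - 6701^1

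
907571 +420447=1328018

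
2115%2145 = 2115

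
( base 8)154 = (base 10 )108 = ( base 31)3F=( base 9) 130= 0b1101100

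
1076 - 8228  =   - 7152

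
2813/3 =2813/3 = 937.67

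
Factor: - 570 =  - 2^1*3^1*5^1*19^1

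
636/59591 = 636/59591  =  0.01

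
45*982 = 44190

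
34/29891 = 34/29891 = 0.00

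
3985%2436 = 1549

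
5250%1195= 470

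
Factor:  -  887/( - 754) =2^( - 1)*13^( - 1)*29^( - 1 )*887^1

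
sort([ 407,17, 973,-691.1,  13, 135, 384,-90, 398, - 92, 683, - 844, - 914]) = [  -  914,  -  844,-691.1, - 92, - 90  ,  13,17 , 135, 384, 398,407, 683, 973]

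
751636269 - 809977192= - 58340923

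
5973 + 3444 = 9417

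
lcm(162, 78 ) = 2106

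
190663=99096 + 91567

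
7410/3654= 1235/609 = 2.03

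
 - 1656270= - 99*16730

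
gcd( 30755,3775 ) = 5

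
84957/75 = 28319/25 = 1132.76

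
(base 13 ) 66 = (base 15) 59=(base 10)84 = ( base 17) 4g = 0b1010100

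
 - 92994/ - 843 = 30998/281 =110.31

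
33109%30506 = 2603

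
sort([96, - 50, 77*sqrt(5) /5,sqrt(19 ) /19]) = [ - 50,sqrt(19 )/19, 77*sqrt (5)/5,  96]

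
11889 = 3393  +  8496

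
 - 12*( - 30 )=360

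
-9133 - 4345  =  -13478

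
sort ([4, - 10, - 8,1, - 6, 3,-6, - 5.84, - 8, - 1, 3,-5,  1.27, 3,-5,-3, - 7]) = [-10, - 8,-8,-7, - 6, - 6 ,-5.84,-5, - 5, - 3, - 1, 1, 1.27, 3,3,3,  4]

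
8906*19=169214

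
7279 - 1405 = 5874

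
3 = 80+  - 77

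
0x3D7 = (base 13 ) 5a8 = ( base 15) 458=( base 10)983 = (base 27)19B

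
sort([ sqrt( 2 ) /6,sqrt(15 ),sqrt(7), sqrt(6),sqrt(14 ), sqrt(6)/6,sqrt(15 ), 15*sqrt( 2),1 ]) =[sqrt(2 )/6 , sqrt(6 )/6,1,sqrt(6 ),sqrt(7),  sqrt(14 ), sqrt(15), sqrt(15), 15*sqrt(2) ]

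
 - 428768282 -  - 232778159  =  - 195990123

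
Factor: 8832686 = 2^1*4416343^1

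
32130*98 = 3148740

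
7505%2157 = 1034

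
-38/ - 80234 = 19/40117 = 0.00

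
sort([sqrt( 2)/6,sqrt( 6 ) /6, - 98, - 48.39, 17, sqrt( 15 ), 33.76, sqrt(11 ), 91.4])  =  [ - 98, - 48.39, sqrt( 2 ) /6,sqrt( 6)/6, sqrt(11 ) , sqrt( 15), 17,33.76 , 91.4]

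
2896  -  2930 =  - 34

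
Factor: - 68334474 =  - 2^1*3^1*13^2*67391^1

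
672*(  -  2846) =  - 1912512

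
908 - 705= 203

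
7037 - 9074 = -2037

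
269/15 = 17 + 14/15 = 17.93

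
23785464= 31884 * 746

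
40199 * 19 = 763781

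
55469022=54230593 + 1238429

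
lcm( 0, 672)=0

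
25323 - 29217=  - 3894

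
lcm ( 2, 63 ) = 126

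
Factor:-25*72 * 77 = - 2^3*3^2 * 5^2*7^1*11^1 = - 138600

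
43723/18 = 2429 + 1/18 = 2429.06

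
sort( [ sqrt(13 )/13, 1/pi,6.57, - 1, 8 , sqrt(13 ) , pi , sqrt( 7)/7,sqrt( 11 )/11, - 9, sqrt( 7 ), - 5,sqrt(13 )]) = [ - 9 , -5,  -  1,sqrt(13)/13,sqrt(11) /11,1/pi,sqrt(7 )/7, sqrt(7),pi,sqrt(13 ),sqrt( 13),6.57,8 ] 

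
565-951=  - 386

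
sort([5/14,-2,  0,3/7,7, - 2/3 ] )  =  [- 2, - 2/3 , 0 , 5/14,3/7,  7]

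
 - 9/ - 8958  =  3/2986 = 0.00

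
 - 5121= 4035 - 9156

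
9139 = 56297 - 47158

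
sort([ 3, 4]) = [ 3, 4 ]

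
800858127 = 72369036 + 728489091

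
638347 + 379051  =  1017398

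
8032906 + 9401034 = 17433940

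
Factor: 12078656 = 2^6*188729^1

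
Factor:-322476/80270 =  - 462/115 = - 2^1*3^1*5^(-1)*7^1*11^1*23^ ( - 1 ) 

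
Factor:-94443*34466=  - 2^1*3^1 * 19^1 * 907^1 * 31481^1 = -3255072438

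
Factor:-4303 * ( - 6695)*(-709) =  - 20425286765 = -5^1*13^2 *103^1*331^1*709^1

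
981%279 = 144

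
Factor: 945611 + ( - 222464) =723147 =3^1*241049^1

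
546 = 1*546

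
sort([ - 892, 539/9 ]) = [ - 892 , 539/9] 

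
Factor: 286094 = 2^1*53^1 * 2699^1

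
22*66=1452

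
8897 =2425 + 6472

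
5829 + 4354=10183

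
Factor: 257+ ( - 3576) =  - 3319^1 = -  3319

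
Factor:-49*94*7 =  - 32242=-2^1*7^3*47^1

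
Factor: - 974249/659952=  - 2^( - 4 ) * 3^( - 2)*4583^(-1 ) * 974249^1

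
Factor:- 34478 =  - 2^1*17239^1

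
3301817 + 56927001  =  60228818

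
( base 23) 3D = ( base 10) 82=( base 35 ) 2c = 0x52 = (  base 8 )122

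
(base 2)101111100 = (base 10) 380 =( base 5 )3010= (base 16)17C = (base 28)dg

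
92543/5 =18508 + 3/5 =18508.60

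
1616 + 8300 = 9916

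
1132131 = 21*53911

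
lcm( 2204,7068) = 204972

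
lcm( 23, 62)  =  1426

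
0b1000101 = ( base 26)2h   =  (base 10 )69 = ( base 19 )3c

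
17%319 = 17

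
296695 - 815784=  - 519089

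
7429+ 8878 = 16307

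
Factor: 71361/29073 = 27/11 = 3^3*11^( - 1 )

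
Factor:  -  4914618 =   -  2^1*3^1*349^1*2347^1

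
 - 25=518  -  543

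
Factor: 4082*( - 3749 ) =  - 2^1*13^1* 23^1*157^1* 163^1 = -15303418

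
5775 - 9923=-4148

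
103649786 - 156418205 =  - 52768419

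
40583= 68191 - 27608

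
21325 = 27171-5846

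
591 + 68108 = 68699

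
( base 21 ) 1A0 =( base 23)157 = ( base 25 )111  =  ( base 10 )651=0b1010001011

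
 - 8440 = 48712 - 57152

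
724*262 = 189688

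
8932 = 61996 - 53064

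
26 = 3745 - 3719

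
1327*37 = 49099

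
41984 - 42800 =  - 816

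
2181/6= 363 + 1/2 = 363.50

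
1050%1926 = 1050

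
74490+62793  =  137283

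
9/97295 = 9/97295= 0.00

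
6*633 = 3798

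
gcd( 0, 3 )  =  3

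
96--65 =161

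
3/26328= 1/8776=0.00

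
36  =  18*2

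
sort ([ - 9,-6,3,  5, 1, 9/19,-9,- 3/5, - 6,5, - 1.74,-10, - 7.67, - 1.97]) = [ - 10, - 9,-9 ,-7.67,- 6, - 6,-1.97,- 1.74,-3/5,  9/19, 1, 3, 5 , 5]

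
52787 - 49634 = 3153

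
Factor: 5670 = 2^1*3^4*5^1*7^1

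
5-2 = 3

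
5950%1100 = 450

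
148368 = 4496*33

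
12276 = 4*3069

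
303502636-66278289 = 237224347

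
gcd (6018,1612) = 2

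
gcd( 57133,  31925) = 1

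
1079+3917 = 4996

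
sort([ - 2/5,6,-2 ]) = [ - 2, - 2/5,6] 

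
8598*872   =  7497456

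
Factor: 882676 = 2^2*149^1*1481^1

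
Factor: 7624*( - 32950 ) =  - 2^4*5^2*659^1 *953^1  =  -251210800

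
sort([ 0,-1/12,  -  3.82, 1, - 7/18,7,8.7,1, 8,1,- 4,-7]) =[-7, - 4,-3.82, -7/18 ,-1/12, 0,1,1, 1 , 7,8,8.7] 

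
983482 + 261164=1244646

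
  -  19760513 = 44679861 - 64440374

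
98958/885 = 111 + 241/295 = 111.82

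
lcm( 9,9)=9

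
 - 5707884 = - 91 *62724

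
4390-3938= 452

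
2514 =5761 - 3247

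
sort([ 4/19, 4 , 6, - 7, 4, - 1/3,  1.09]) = [ - 7, - 1/3, 4/19, 1.09, 4 , 4,6]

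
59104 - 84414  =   - 25310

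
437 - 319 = 118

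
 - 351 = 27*( - 13)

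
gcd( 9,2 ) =1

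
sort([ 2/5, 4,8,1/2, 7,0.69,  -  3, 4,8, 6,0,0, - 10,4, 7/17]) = [ - 10,  -  3, 0,0,  2/5, 7/17,1/2,0.69, 4,4 , 4,6, 7 , 8,8 ]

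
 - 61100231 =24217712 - 85317943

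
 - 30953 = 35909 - 66862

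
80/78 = 1+1/39 = 1.03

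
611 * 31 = 18941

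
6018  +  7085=13103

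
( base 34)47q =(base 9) 6631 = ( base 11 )3744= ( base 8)11430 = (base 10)4888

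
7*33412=233884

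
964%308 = 40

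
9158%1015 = 23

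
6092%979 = 218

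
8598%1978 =686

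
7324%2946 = 1432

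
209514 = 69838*3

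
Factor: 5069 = 37^1*137^1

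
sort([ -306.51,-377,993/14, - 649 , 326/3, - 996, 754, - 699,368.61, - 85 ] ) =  [  -  996 , -699, - 649, - 377,-306.51 ,-85,993/14, 326/3,368.61, 754]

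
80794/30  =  2693+2/15 = 2693.13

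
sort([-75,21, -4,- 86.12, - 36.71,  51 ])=[  -  86.12, - 75, - 36.71 ,- 4,  21, 51]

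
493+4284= 4777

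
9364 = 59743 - 50379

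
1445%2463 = 1445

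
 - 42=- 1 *42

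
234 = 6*39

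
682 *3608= 2460656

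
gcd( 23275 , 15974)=49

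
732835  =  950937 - 218102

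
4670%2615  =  2055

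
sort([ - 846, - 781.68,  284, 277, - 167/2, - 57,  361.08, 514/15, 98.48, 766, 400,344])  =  [ - 846, - 781.68, - 167/2 , - 57, 514/15  ,  98.48, 277, 284,  344, 361.08, 400, 766] 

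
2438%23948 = 2438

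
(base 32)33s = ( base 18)9fa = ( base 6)22444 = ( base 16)c7c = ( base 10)3196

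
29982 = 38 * 789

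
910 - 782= 128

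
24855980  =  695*35764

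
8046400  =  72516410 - 64470010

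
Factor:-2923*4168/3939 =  - 12183064/3939= -  2^3* 3^(-1 ) * 13^( - 1) * 37^1*79^1*101^(-1) * 521^1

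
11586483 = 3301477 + 8285006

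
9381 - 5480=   3901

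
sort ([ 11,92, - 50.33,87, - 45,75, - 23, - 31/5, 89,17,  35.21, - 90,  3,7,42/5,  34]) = [ - 90,-50.33, - 45, - 23, - 31/5,3,7,42/5,  11,17,34,  35.21,  75,87,89,92 ] 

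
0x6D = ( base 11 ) 9A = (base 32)3d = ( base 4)1231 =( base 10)109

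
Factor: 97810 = 2^1  *  5^1*9781^1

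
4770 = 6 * 795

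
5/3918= 5/3918  =  0.00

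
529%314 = 215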